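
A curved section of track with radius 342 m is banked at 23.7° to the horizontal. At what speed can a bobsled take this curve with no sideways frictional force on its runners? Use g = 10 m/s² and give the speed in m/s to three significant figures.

On a frictionless banked curve, N sinθ = mv²/r and N cosθ = mg, so tanθ = v²/(rg).
v = √(r g tanθ) = √(342 × 10.0 × tan 23.7°) = √(342 × 10.0 × 0.4390) = √1501 = 38.75 m/s.

38.7 m/s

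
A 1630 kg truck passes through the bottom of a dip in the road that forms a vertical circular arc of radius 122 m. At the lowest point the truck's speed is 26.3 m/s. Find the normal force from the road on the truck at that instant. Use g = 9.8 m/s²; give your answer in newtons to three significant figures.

25200 N

At the lowest point, N points up (toward the centre) and the weight mg points down (away from the centre), so the net inward force is N − mg = mv²/r.
N = m(v²/r + g) = 1630 × ((26.3)²/122 + 9.8) = 1630 × (5.670 + 9.8) = 1630 × 15.47 = 25220 N.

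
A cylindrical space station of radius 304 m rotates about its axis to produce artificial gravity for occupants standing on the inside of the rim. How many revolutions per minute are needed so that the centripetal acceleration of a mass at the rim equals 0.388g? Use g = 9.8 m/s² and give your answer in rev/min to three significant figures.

1.07 rev/min

Require ω²r = 0.388g, so ω = √(0.388 × 9.8/304) = 0.1118 rad/s.
In rev/min: ω × 60/(2π) = 0.1118 × 60/(2π) = 1.068 rev/min.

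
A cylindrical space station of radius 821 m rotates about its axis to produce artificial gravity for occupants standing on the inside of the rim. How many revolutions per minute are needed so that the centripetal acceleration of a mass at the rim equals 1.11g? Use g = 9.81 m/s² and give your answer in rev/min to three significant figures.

1.10 rev/min

Require ω²r = 1.11g, so ω = √(1.11 × 9.81/821) = 0.1152 rad/s.
In rev/min: ω × 60/(2π) = 0.1152 × 60/(2π) = 1.100 rev/min.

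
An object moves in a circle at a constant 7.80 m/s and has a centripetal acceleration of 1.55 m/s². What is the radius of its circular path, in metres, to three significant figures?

39.3 m

a_c = v²/r ⇒ r = v²/a_c = (7.80)²/1.55 = 60.84/1.55 = 39.25 m.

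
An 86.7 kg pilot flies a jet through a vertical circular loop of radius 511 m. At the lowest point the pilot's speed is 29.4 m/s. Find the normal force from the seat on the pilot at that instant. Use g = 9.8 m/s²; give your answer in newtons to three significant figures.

996 N

At the lowest point, N points up (toward the centre) and the weight mg points down (away from the centre), so the net inward force is N − mg = mv²/r.
N = m(v²/r + g) = 86.7 × ((29.4)²/511 + 9.8) = 86.7 × (1.692 + 9.8) = 86.7 × 11.49 = 996.3 N.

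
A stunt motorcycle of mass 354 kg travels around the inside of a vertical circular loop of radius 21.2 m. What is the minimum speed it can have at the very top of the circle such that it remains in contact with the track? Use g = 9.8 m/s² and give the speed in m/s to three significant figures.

14.4 m/s

At the highest point the centre is directly below, so both the weight and N act inward: N + mg = mv²/r.
At minimum speed N → 0, so mg = mv_min²/r ⇒ v_min = √(g r) = √(9.8 × 21.2) = 14.41 m/s.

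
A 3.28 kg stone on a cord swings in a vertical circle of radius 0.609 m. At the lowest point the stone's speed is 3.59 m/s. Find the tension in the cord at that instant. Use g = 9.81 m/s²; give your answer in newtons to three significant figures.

At the lowest point, T points up (toward the centre) and the weight mg points down (away from the centre), so the net inward force is T − mg = mv²/r.
T = m(v²/r + g) = 3.28 × ((3.59)²/0.609 + 9.81) = 3.28 × (21.16 + 9.81) = 3.28 × 30.97 = 101.6 N.

102 N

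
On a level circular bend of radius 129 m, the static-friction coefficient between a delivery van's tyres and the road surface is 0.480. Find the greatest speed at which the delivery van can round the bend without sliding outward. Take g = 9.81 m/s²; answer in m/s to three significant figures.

24.6 m/s

Friction provides the centripetal force on a flat curve. At maximum speed it is at its limiting value: μ_s m g = m v²/r.
Mass cancels: v_max = √(μ_s g r) = √(0.480 × 9.81 × 129) = √607.4 = 24.65 m/s.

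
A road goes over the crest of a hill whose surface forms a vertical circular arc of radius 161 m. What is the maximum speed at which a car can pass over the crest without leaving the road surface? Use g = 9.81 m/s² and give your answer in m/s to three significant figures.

At the crest the centre of the circle is below the car, so the net downward (centripetal) force is mg − N = mv²/r.
The car leaves the road when N → 0, giving v_max = √(g r) = √(9.81 × 161) = 39.74 m/s.

39.7 m/s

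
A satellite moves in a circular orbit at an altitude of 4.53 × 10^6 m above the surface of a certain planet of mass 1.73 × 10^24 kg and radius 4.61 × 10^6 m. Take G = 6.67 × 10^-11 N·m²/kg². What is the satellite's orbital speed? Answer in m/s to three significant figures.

3550 m/s

Orbital radius r = R + h = 4.61 × 10^6 + 4.53 × 10^6 = 9.140 × 10^6 m.
Gravity supplies the centripetal force: G M m / r² = m v² / r, so v = √(GM/r).
v = √(6.67 × 10^-11 × 1.73 × 10^24 / 9.140 × 10^6) = √(1.262 × 10^7) = 3553 m/s.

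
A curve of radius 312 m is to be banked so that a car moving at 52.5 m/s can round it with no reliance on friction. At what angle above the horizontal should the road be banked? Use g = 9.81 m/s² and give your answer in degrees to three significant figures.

For a frictionless banked turn: horizontally N sinθ = mv²/r and vertically N cosθ = mg.
Dividing: tanθ = v²/(r g) = (52.5)²/(312 × 9.81) = 2756/3061 = 0.9005.
θ = arctan(0.9005) = 42.00°.

42.0°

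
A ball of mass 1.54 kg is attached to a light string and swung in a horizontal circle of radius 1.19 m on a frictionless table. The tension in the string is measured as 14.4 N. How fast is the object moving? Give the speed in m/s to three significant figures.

3.34 m/s

T = m v²/r ⇒ v = √(T r / m) = √(14.4 × 1.19 / 1.54) = √11.13 = 3.336 m/s.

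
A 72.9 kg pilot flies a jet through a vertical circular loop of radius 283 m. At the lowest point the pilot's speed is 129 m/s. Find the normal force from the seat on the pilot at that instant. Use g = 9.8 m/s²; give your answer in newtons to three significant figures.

At the lowest point, N points up (toward the centre) and the weight mg points down (away from the centre), so the net inward force is N − mg = mv²/r.
N = m(v²/r + g) = 72.9 × ((129)²/283 + 9.8) = 72.9 × (58.80 + 9.8) = 72.9 × 68.60 = 5001 N.

5000 N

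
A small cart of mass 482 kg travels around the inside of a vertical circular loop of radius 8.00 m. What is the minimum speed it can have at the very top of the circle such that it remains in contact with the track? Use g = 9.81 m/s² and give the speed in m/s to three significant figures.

8.86 m/s

At the highest point the centre is directly below, so both the weight and N act inward: N + mg = mv²/r.
At minimum speed N → 0, so mg = mv_min²/r ⇒ v_min = √(g r) = √(9.81 × 8.00) = 8.859 m/s.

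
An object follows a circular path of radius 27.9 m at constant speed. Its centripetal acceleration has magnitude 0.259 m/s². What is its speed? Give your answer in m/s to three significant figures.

a_c = v²/r ⇒ v = √(a_c · r) = √(0.259 × 27.9) = √7.226 = 2.688 m/s.

2.69 m/s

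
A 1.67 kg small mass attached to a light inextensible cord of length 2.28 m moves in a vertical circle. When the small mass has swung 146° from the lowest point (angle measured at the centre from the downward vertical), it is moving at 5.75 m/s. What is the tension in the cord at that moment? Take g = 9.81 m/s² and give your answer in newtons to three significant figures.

10.6 N

Take the radial direction toward the centre of the circle as positive. The component of the weight along the string toward the centre is −mg cos φ (φ measured from the bottom), so Newton's second law along the string gives T − mg cos φ = m v²/r.
cos 146° = -0.8290, so T = m(v²/r + g cos φ) = 1.67 × ((5.75)²/2.28 + 9.81 × -0.8290) = 1.67 × (14.50 + (-8.133)) = 1.67 × 6.368 = 10.63 N.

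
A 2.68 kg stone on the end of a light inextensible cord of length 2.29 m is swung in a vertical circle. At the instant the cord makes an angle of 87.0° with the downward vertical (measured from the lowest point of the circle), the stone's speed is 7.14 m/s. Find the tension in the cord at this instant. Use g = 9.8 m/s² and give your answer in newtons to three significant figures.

Take the radial direction toward the centre of the circle as positive. The component of the weight along the string toward the centre is −mg cos φ (φ measured from the bottom), so Newton's second law along the string gives T − mg cos φ = m v²/r.
cos 87.0° = 0.05234, so T = m(v²/r + g cos φ) = 2.68 × ((7.14)²/2.29 + 9.8 × 0.05234) = 2.68 × (22.26 + (0.5129)) = 2.68 × 22.77 = 61.04 N.

61.0 N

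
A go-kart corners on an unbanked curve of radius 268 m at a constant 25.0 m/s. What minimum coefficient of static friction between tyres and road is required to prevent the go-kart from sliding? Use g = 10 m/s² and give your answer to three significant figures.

0.233

Friction provides the centripetal force: μ_s m g = m v²/r, so μ_s = v²/(g r) = (25.00)²/(10.0 × 268) = 625.0/2680 = 0.2332.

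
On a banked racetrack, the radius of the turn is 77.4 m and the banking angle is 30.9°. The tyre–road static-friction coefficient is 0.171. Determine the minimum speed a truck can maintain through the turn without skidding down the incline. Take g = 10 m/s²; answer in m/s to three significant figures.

At the minimum speed, friction acts up the slope at its limiting value f = μN. Radially (horizontal, toward centre): N sinθ − μN cosθ = mv²/r. Vertically: N cosθ + μN sinθ = mg.
Dividing: v² = r g (sinθ − μcosθ)/(cosθ + μsinθ).
sinθ − μcosθ = 0.5135 − 0.171×0.8581 = 0.3668; cosθ + μsinθ = 0.8581 + 0.171×0.5135 = 0.9459.
v² = 77.4 × 10.0 × 0.3668/0.9459 = 300.2 m²/s², so v = 17.33 m/s.

17.3 m/s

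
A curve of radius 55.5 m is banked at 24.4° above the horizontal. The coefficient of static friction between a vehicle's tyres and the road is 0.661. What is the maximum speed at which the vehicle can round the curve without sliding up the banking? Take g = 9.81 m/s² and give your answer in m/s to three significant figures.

At the maximum speed, friction acts down the slope at its limiting value f = μN. Radially (horizontal, toward centre): N sinθ + μN cosθ = mv²/r. Vertically: N cosθ − μN sinθ = mg.
Dividing: v² = r g (sinθ + μcosθ)/(cosθ − μsinθ).
sinθ + μcosθ = 0.4131 + 0.661×0.9107 = 1.015; cosθ − μsinθ = 0.9107 − 0.661×0.4131 = 0.6376.
v² = 55.5 × 9.81 × 1.015/0.6376 = 866.7 m²/s², so v = 29.44 m/s.

29.4 m/s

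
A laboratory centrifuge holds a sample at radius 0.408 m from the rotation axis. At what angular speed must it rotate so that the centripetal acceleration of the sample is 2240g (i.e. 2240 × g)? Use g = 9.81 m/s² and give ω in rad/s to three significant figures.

Centripetal acceleration a_c = ω²r. Setting ω²r = 2240g:
ω = √(2240g / r) = √(2240 × 9.81 / 0.408) = √53860 = 232.1 rad/s.

232 rad/s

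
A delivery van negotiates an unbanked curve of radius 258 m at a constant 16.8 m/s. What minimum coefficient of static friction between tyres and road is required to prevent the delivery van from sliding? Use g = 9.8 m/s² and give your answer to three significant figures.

Friction provides the centripetal force: μ_s m g = m v²/r, so μ_s = v²/(g r) = (16.80)²/(9.8 × 258) = 282.2/2528 = 0.1116.

0.112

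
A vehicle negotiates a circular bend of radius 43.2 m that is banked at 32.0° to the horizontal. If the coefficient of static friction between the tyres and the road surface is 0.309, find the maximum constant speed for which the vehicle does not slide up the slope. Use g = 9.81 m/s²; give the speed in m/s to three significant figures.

22.1 m/s

At the maximum speed, friction acts down the slope at its limiting value f = μN. Radially (horizontal, toward centre): N sinθ + μN cosθ = mv²/r. Vertically: N cosθ − μN sinθ = mg.
Dividing: v² = r g (sinθ + μcosθ)/(cosθ − μsinθ).
sinθ + μcosθ = 0.5299 + 0.309×0.8480 = 0.7920; cosθ − μsinθ = 0.8480 − 0.309×0.5299 = 0.6843.
v² = 43.2 × 9.81 × 0.7920/0.6843 = 490.5 m²/s², so v = 22.15 m/s.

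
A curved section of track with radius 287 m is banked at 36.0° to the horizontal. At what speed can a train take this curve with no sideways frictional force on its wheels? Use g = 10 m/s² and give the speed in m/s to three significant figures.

On a frictionless banked curve, N sinθ = mv²/r and N cosθ = mg, so tanθ = v²/(rg).
v = √(r g tanθ) = √(287 × 10.0 × tan 36.0°) = √(287 × 10.0 × 0.7265) = √2085 = 45.66 m/s.

45.7 m/s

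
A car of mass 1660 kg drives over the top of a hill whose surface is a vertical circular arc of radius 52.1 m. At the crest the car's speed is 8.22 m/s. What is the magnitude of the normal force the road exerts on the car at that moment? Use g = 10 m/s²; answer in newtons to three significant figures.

At the crest the centripetal acceleration points downward (toward the centre of the arc), so mg − N = mv²/r.
N = m(g − v²/r) = 1660 × (10.0 − (8.22)²/52.1) = 1660 × (10.0 − 1.297) = 1660 × 8.703 = 14450 N.

14400 N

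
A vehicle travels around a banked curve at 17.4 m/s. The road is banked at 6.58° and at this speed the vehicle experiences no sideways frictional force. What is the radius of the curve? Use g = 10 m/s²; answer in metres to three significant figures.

Frictionless banking: tanθ = v²/(rg), so r = v²/(g tanθ).
r = (17.4)²/(10.0 × tan 6.58°) = 302.8/(10.0 × 0.1154) = 302.8/1.154 = 262.5 m.

262 m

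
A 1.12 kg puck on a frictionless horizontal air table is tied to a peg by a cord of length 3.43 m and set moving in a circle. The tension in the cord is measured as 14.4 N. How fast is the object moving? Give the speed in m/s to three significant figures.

T = m v²/r ⇒ v = √(T r / m) = √(14.4 × 3.43 / 1.12) = √44.10 = 6.641 m/s.

6.64 m/s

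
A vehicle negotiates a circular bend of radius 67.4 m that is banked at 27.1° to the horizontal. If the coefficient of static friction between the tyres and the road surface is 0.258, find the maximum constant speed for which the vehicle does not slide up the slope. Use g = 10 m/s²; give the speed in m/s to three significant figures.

24.4 m/s

At the maximum speed, friction acts down the slope at its limiting value f = μN. Radially (horizontal, toward centre): N sinθ + μN cosθ = mv²/r. Vertically: N cosθ − μN sinθ = mg.
Dividing: v² = r g (sinθ + μcosθ)/(cosθ − μsinθ).
sinθ + μcosθ = 0.4555 + 0.258×0.8902 = 0.6852; cosθ − μsinθ = 0.8902 − 0.258×0.4555 = 0.7727.
v² = 67.4 × 10.0 × 0.6852/0.7727 = 597.7 m²/s², so v = 24.45 m/s.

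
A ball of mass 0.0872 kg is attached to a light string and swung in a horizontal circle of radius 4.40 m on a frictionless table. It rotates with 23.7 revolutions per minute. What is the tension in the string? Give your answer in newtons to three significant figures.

2.36 N

ω = 23.7 rev/min × 2π/60 = 2.482 rad/s, so v = ωr = 2.482 × 4.40 = 10.92 m/s.
The tension is the only horizontal force, so it supplies the full centripetal force: T = m v²/r = 0.0872 × (10.92)²/4.40 = 0.0872 × 119.3/4.40 = 2.363 N.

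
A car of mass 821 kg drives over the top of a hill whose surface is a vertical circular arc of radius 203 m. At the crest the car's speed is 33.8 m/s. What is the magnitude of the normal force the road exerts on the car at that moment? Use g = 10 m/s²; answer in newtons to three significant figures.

At the crest the centripetal acceleration points downward (toward the centre of the arc), so mg − N = mv²/r.
N = m(g − v²/r) = 821 × (10.0 − (33.8)²/203) = 821 × (10.0 − 5.628) = 821 × 4.372 = 3590 N.

3590 N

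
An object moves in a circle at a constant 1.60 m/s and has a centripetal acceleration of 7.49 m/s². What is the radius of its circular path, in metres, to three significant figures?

0.342 m

a_c = v²/r ⇒ r = v²/a_c = (1.60)²/7.49 = 2.560/7.49 = 0.3418 m.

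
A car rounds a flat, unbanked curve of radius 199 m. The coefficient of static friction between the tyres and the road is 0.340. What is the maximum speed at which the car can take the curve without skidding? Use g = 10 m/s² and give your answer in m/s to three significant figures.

26.0 m/s

Friction provides the centripetal force on a flat curve. At maximum speed it is at its limiting value: μ_s m g = m v²/r.
Mass cancels: v_max = √(μ_s g r) = √(0.340 × 10.0 × 199) = √676.6 = 26.01 m/s.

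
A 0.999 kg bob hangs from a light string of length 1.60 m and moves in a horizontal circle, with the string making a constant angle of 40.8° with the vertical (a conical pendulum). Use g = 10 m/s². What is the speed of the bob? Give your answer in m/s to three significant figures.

3.00 m/s

The radius of the circle is r = L sinθ = 1.60 × sin 40.8° = 1.045 m.
Horizontally T sinθ = mv²/r and vertically T cosθ = mg, so tanθ = v²/(rg).
v = √(r g tanθ) = √(1.045 × 10.0 × 0.8632) = √9.024 = 3.004 m/s.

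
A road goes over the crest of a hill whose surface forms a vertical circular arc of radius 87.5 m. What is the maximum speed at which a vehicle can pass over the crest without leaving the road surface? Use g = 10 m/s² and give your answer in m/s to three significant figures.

At the crest the centre of the circle is below the vehicle, so the net downward (centripetal) force is mg − N = mv²/r.
The vehicle leaves the road when N → 0, giving v_max = √(g r) = √(10.0 × 87.5) = 29.58 m/s.

29.6 m/s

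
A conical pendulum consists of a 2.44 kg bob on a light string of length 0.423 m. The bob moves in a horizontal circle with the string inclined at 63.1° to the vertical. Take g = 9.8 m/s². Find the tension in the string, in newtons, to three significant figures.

Vertically the bob has no acceleration, so T cosθ = mg.
T = mg/cosθ = 2.44 × 9.8 / cos 63.1° = 23.91/0.4524 = 52.85 N.

52.9 N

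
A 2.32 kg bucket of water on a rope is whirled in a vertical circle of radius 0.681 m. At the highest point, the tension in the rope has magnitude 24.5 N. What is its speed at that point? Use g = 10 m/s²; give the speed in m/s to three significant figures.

3.74 m/s

At the top, T + mg = mv²/r, so v = √(r(T/m + g)) = √(0.681 × (24.5/2.32 + 10.0)) = √(0.681 × 20.56) = √14.00 = 3.742 m/s.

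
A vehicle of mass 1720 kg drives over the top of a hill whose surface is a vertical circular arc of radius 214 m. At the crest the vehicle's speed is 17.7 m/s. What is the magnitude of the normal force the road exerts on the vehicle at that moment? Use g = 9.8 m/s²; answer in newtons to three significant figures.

At the crest the centripetal acceleration points downward (toward the centre of the arc), so mg − N = mv²/r.
N = m(g − v²/r) = 1720 × (9.8 − (17.7)²/214) = 1720 × (9.8 − 1.464) = 1720 × 8.336 = 14340 N.

14300 N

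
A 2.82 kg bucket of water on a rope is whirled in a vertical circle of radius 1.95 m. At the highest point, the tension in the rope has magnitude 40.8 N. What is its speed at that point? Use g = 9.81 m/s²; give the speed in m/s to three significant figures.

6.88 m/s

At the top, T + mg = mv²/r, so v = √(r(T/m + g)) = √(1.95 × (40.8/2.82 + 9.81)) = √(1.95 × 24.28) = √47.34 = 6.881 m/s.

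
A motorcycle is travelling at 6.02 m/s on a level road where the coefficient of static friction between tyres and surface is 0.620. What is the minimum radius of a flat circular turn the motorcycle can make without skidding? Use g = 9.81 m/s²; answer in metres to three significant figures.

At the limit, μ_s m g = m v²/r, so r_min = v²/(μ_s g) = (6.02)²/(0.620 × 9.81) = 36.24/6.082 = 5.958 m.

5.96 m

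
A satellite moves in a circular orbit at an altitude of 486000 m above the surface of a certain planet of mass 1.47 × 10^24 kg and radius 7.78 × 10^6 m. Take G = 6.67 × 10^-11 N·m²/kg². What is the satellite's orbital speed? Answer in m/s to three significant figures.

Orbital radius r = R + h = 7.78 × 10^6 + 486000 = 8.266 × 10^6 m.
Gravity supplies the centripetal force: G M m / r² = m v² / r, so v = √(GM/r).
v = √(6.67 × 10^-11 × 1.47 × 10^24 / 8.266 × 10^6) = √(1.186 × 10^7) = 3444 m/s.

3440 m/s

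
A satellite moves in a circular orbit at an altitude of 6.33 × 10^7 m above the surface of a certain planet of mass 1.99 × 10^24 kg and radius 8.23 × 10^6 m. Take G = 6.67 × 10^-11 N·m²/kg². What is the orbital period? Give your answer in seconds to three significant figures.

330000 s

r = R + h = 8.23 × 10^6 + 6.33 × 10^7 = 7.153 × 10^7 m. Gravity provides the centripetal force: G M m / r² = m v² / r ⇒ v = √(GM/r) = 1362 m/s.
T = 2πr/v = 2π × 7.153 × 10^7 / 1362 = 329900 s.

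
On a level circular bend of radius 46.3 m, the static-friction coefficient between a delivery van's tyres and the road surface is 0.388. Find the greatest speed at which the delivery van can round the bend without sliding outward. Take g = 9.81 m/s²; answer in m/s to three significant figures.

On a flat curve, static friction is the only horizontal force, so it must supply the full centripetal force: μ_s m g = m v²/r.
Mass cancels: v_max = √(μ_s g r) = √(0.388 × 9.81 × 46.3) = √176.2 = 13.28 m/s.

13.3 m/s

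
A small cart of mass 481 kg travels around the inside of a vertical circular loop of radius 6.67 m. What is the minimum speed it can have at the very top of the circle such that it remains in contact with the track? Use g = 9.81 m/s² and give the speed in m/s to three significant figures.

8.09 m/s

At the highest point the centre is directly below, so both the weight and N act inward: N + mg = mv²/r.
At minimum speed N → 0, so mg = mv_min²/r ⇒ v_min = √(g r) = √(9.81 × 6.67) = 8.089 m/s.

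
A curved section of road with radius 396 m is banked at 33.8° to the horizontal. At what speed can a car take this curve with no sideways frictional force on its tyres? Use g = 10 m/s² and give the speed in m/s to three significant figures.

On a frictionless banked curve, N sinθ = mv²/r and N cosθ = mg, so tanθ = v²/(rg).
v = √(r g tanθ) = √(396 × 10.0 × tan 33.8°) = √(396 × 10.0 × 0.6694) = √2651 = 51.49 m/s.

51.5 m/s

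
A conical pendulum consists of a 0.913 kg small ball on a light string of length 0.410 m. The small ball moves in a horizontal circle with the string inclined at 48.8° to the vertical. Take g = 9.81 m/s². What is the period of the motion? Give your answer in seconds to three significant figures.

1.04 s

r = L sinθ = 0.3085 m. From T sinθ = mω²r and T cosθ = mg: tanθ = ω²r/g, so ω² = g tanθ / r = g/(L cosθ).
ω = √(g/(L cosθ)) = √(9.81/(0.410 × 0.6587)) = √36.32 = 6.027 rad/s.
Period = 2π/ω = 1.043 s.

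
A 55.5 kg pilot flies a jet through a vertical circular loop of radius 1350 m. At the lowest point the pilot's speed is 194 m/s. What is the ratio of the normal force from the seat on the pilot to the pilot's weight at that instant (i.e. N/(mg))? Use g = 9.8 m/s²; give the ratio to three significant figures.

At the bottom, N − mg = mv²/r, so N = m(v²/r + g) and N/(mg) = v²/(rg) + 1 = (194)²/(1350 × 9.8) + 1 = 2.845 + 1 = 3.845.

3.84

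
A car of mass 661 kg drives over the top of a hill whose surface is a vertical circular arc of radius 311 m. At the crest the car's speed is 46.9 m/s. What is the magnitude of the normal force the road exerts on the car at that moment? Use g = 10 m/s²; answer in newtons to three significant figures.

At the crest the centripetal acceleration points downward (toward the centre of the arc), so mg − N = mv²/r.
N = m(g − v²/r) = 661 × (10.0 − (46.9)²/311) = 661 × (10.0 − 7.073) = 661 × 2.927 = 1935 N.

1930 N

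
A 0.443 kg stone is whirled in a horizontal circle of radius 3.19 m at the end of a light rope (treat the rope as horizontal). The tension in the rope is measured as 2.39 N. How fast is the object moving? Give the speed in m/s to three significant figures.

T = m v²/r ⇒ v = √(T r / m) = √(2.39 × 3.19 / 0.443) = √17.21 = 4.149 m/s.

4.15 m/s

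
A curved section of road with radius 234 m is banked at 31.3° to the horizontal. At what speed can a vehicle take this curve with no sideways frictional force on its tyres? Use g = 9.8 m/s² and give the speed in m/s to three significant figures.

37.3 m/s

On a frictionless banked curve, N sinθ = mv²/r and N cosθ = mg, so tanθ = v²/(rg).
v = √(r g tanθ) = √(234 × 9.8 × tan 31.3°) = √(234 × 9.8 × 0.6080) = √1394 = 37.34 m/s.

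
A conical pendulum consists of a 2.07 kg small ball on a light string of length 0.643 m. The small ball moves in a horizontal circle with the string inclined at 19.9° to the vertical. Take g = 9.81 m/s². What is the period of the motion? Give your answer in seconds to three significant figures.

1.56 s

r = L sinθ = 0.2189 m. From T sinθ = mω²r and T cosθ = mg: tanθ = ω²r/g, so ω² = g tanθ / r = g/(L cosθ).
ω = √(g/(L cosθ)) = √(9.81/(0.643 × 0.9403)) = √16.23 = 4.028 rad/s.
Period = 2π/ω = 1.560 s.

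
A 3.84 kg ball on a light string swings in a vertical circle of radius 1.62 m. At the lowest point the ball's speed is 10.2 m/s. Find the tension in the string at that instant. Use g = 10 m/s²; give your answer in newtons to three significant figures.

285 N

At the lowest point, T points up (toward the centre) and the weight mg points down (away from the centre), so the net inward force is T − mg = mv²/r.
T = m(v²/r + g) = 3.84 × ((10.2)²/1.62 + 10.0) = 3.84 × (64.22 + 10.0) = 3.84 × 74.22 = 285.0 N.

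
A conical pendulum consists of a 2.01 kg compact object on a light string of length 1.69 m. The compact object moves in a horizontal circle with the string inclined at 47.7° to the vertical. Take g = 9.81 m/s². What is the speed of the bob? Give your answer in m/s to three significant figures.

The radius of the circle is r = L sinθ = 1.69 × sin 47.7° = 1.250 m.
Horizontally T sinθ = mv²/r and vertically T cosθ = mg, so tanθ = v²/(rg).
v = √(r g tanθ) = √(1.250 × 9.81 × 1.099) = √13.48 = 3.671 m/s.

3.67 m/s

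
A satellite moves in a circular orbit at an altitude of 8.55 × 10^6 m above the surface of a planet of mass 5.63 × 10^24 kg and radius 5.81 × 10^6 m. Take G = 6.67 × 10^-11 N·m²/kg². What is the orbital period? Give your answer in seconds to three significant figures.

r = R + h = 5.81 × 10^6 + 8.55 × 10^6 = 1.436 × 10^7 m. Gravity provides the centripetal force: G M m / r² = m v² / r ⇒ v = √(GM/r) = 5114 m/s.
T = 2πr/v = 2π × 1.436 × 10^7 / 5114 = 17640 s.

17600 s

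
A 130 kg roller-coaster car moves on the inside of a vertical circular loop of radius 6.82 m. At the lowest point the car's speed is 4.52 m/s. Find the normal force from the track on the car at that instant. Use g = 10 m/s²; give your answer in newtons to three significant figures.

1690 N

At the lowest point, N points up (toward the centre) and the weight mg points down (away from the centre), so the net inward force is N − mg = mv²/r.
N = m(v²/r + g) = 130 × ((4.52)²/6.82 + 10.0) = 130 × (2.996 + 10.0) = 130 × 13.00 = 1689 N.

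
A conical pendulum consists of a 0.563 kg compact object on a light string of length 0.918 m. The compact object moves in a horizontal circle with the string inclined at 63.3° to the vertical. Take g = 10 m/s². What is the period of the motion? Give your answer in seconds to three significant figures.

1.28 s

r = L sinθ = 0.8201 m. From T sinθ = mω²r and T cosθ = mg: tanθ = ω²r/g, so ω² = g tanθ / r = g/(L cosθ).
ω = √(g/(L cosθ)) = √(10.0/(0.918 × 0.4493)) = √24.24 = 4.924 rad/s.
Period = 2π/ω = 1.276 s.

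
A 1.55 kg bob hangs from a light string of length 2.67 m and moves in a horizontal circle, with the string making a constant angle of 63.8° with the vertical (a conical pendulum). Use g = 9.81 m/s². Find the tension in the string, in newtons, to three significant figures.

34.4 N

Vertically the bob has no acceleration, so T cosθ = mg.
T = mg/cosθ = 1.55 × 9.81 / cos 63.8° = 15.21/0.4415 = 34.44 N.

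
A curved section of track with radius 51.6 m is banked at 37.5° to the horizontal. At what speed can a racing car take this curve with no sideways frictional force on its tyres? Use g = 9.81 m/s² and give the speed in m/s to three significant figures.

19.7 m/s

On a frictionless banked curve, N sinθ = mv²/r and N cosθ = mg, so tanθ = v²/(rg).
v = √(r g tanθ) = √(51.6 × 9.81 × tan 37.5°) = √(51.6 × 9.81 × 0.7673) = √388.4 = 19.71 m/s.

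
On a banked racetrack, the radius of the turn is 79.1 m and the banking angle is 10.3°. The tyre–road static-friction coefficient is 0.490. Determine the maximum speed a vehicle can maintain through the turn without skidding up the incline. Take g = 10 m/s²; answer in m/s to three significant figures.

24.2 m/s

At the maximum speed, friction acts down the slope at its limiting value f = μN. Radially (horizontal, toward centre): N sinθ + μN cosθ = mv²/r. Vertically: N cosθ − μN sinθ = mg.
Dividing: v² = r g (sinθ + μcosθ)/(cosθ − μsinθ).
sinθ + μcosθ = 0.1788 + 0.490×0.9839 = 0.6609; cosθ − μsinθ = 0.9839 − 0.490×0.1788 = 0.8963.
v² = 79.1 × 10.0 × 0.6609/0.8963 = 583.3 m²/s², so v = 24.15 m/s.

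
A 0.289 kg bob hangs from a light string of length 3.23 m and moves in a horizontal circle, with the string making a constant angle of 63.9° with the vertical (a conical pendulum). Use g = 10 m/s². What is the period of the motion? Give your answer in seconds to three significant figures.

2.37 s

r = L sinθ = 2.901 m. From T sinθ = mω²r and T cosθ = mg: tanθ = ω²r/g, so ω² = g tanθ / r = g/(L cosθ).
ω = √(g/(L cosθ)) = √(10.0/(3.23 × 0.4399)) = √7.037 = 2.653 rad/s.
Period = 2π/ω = 2.369 s.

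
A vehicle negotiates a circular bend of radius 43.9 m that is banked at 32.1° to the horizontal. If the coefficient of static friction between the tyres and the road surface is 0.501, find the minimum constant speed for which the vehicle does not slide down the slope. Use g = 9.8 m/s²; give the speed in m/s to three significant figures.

6.43 m/s

At the minimum speed, friction acts up the slope at its limiting value f = μN. Radially (horizontal, toward centre): N sinθ − μN cosθ = mv²/r. Vertically: N cosθ + μN sinθ = mg.
Dividing: v² = r g (sinθ − μcosθ)/(cosθ + μsinθ).
sinθ − μcosθ = 0.5314 − 0.501×0.8471 = 0.1070; cosθ + μsinθ = 0.8471 + 0.501×0.5314 = 1.113.
v² = 43.9 × 9.8 × 0.1070/1.113 = 41.34 m²/s², so v = 6.430 m/s.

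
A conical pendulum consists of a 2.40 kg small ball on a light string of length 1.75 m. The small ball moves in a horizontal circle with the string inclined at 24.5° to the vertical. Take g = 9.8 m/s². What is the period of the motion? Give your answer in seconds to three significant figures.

r = L sinθ = 0.7257 m. From T sinθ = mω²r and T cosθ = mg: tanθ = ω²r/g, so ω² = g tanθ / r = g/(L cosθ).
ω = √(g/(L cosθ)) = √(9.8/(1.75 × 0.9100)) = √6.154 = 2.481 rad/s.
Period = 2π/ω = 2.533 s.

2.53 s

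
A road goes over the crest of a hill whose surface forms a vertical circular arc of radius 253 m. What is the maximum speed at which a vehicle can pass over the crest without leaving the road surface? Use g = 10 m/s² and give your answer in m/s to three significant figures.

At the crest the centre of the circle is below the vehicle, so the net downward (centripetal) force is mg − N = mv²/r.
The vehicle leaves the road when N → 0, giving v_max = √(g r) = √(10.0 × 253) = 50.30 m/s.

50.3 m/s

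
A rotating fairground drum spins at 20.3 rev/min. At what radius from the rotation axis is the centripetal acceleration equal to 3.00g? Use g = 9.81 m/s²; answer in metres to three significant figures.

6.51 m

ω = 20.3 rev/min × 2π/60 = 2.126 rad/s.
a_c = ω²r = 3.00g ⇒ r = 3.00 × 9.81 / (2.126)² = 29.43/4.519 = 6.512 m.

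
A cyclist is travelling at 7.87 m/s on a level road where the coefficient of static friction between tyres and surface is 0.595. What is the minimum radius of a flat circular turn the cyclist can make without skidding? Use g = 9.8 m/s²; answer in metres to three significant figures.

10.6 m

At the limit, μ_s m g = m v²/r, so r_min = v²/(μ_s g) = (7.87)²/(0.595 × 9.8) = 61.94/5.831 = 10.62 m.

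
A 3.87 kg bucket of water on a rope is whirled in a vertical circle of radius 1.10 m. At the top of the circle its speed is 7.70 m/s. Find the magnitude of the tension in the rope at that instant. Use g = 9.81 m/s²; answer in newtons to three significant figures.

171 N

At the top, both T and the weight mg point inward (toward the centre), so T + mg = mv²/r.
T = m(v²/r − g) = 3.87 × ((7.70)²/1.10 − 9.81) = 3.87 × (53.90 − 9.81) = 3.87 × 44.09 = 170.6 N.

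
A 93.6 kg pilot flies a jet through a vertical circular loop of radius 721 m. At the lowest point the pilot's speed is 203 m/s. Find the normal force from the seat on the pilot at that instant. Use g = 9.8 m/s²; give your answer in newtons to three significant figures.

At the lowest point, N points up (toward the centre) and the weight mg points down (away from the centre), so the net inward force is N − mg = mv²/r.
N = m(v²/r + g) = 93.6 × ((203)²/721 + 9.8) = 93.6 × (57.16 + 9.8) = 93.6 × 66.96 = 6267 N.

6270 N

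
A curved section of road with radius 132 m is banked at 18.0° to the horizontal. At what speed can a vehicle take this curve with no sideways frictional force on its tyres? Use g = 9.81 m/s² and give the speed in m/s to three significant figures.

On a frictionless banked curve, N sinθ = mv²/r and N cosθ = mg, so tanθ = v²/(rg).
v = √(r g tanθ) = √(132 × 9.81 × tan 18.0°) = √(132 × 9.81 × 0.3249) = √420.7 = 20.51 m/s.

20.5 m/s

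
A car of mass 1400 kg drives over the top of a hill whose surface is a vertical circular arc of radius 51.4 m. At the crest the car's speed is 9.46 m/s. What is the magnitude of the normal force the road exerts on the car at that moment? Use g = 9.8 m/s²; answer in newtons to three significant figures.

At the crest the centripetal acceleration points downward (toward the centre of the arc), so mg − N = mv²/r.
N = m(g − v²/r) = 1400 × (9.8 − (9.46)²/51.4) = 1400 × (9.8 − 1.741) = 1400 × 8.059 = 11280 N.

11300 N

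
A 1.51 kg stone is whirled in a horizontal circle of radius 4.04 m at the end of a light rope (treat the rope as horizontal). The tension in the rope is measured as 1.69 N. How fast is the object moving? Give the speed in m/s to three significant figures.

2.13 m/s

T = m v²/r ⇒ v = √(T r / m) = √(1.69 × 4.04 / 1.51) = √4.522 = 2.126 m/s.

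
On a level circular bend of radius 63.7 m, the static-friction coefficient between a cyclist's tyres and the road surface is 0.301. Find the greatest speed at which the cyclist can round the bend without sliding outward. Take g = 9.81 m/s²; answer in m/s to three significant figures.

13.7 m/s

The only inward force on a level bend is static friction, so at the limit f_s = μ_s N = μ_s m g = m v²/r.
Mass cancels: v_max = √(μ_s g r) = √(0.301 × 9.81 × 63.7) = √188.1 = 13.71 m/s.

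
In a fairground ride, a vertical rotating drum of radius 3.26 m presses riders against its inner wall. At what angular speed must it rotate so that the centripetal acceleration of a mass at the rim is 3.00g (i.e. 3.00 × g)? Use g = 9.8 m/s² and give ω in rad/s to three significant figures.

3.00 rad/s

Centripetal acceleration a_c = ω²r. Setting ω²r = 3.00g:
ω = √(3.00g / r) = √(3.00 × 9.8 / 3.26) = √9.018 = 3.003 rad/s.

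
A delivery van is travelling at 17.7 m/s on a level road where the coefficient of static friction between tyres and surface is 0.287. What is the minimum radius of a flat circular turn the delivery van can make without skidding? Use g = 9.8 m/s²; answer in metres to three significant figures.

111 m

At the limit, μ_s m g = m v²/r, so r_min = v²/(μ_s g) = (17.7)²/(0.287 × 9.8) = 313.3/2.813 = 111.4 m.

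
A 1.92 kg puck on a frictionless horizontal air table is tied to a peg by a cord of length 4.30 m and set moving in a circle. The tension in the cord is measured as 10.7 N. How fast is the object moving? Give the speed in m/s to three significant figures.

4.90 m/s

T = m v²/r ⇒ v = √(T r / m) = √(10.7 × 4.30 / 1.92) = √23.96 = 4.895 m/s.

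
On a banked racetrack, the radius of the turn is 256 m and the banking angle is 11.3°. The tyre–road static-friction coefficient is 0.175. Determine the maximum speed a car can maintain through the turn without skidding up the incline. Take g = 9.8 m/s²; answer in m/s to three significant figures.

At the maximum speed, friction acts down the slope at its limiting value f = μN. Radially (horizontal, toward centre): N sinθ + μN cosθ = mv²/r. Vertically: N cosθ − μN sinθ = mg.
Dividing: v² = r g (sinθ + μcosθ)/(cosθ − μsinθ).
sinθ + μcosθ = 0.1959 + 0.175×0.9806 = 0.3676; cosθ − μsinθ = 0.9806 − 0.175×0.1959 = 0.9463.
v² = 256 × 9.8 × 0.3676/0.9463 = 974.4 m²/s², so v = 31.22 m/s.

31.2 m/s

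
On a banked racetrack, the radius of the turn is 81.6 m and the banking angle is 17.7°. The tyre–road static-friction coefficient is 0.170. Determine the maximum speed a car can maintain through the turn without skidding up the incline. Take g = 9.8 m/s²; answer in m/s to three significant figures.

At the maximum speed, friction acts down the slope at its limiting value f = μN. Radially (horizontal, toward centre): N sinθ + μN cosθ = mv²/r. Vertically: N cosθ − μN sinθ = mg.
Dividing: v² = r g (sinθ + μcosθ)/(cosθ − μsinθ).
sinθ + μcosθ = 0.3040 + 0.170×0.9527 = 0.4660; cosθ − μsinθ = 0.9527 − 0.170×0.3040 = 0.9010.
v² = 81.6 × 9.8 × 0.4660/0.9010 = 413.6 m²/s², so v = 20.34 m/s.

20.3 m/s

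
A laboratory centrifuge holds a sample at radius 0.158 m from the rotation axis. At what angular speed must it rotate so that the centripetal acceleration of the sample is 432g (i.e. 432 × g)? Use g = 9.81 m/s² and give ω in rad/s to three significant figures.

Centripetal acceleration a_c = ω²r. Setting ω²r = 432g:
ω = √(432g / r) = √(432 × 9.81 / 0.158) = √26820 = 163.8 rad/s.

164 rad/s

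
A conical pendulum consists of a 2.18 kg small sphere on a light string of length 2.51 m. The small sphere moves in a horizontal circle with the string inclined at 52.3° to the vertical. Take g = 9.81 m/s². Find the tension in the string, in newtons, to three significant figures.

35.0 N

Vertically the bob has no acceleration, so T cosθ = mg.
T = mg/cosθ = 2.18 × 9.81 / cos 52.3° = 21.39/0.6115 = 34.97 N.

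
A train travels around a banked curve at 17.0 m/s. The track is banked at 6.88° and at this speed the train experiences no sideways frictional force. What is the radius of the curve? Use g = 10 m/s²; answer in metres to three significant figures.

240 m

Frictionless banking: tanθ = v²/(rg), so r = v²/(g tanθ).
r = (17.0)²/(10.0 × tan 6.88°) = 289.0/(10.0 × 0.1207) = 289.0/1.207 = 239.5 m.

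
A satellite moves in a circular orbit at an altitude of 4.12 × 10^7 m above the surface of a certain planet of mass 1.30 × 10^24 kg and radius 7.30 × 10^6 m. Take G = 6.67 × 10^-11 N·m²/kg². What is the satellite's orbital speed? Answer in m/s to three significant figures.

1340 m/s

Orbital radius r = R + h = 7.30 × 10^6 + 4.12 × 10^7 = 4.850 × 10^7 m.
Gravity supplies the centripetal force: G M m / r² = m v² / r, so v = √(GM/r).
v = √(6.67 × 10^-11 × 1.30 × 10^24 / 4.850 × 10^7) = √(1.788 × 10^6) = 1337 m/s.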